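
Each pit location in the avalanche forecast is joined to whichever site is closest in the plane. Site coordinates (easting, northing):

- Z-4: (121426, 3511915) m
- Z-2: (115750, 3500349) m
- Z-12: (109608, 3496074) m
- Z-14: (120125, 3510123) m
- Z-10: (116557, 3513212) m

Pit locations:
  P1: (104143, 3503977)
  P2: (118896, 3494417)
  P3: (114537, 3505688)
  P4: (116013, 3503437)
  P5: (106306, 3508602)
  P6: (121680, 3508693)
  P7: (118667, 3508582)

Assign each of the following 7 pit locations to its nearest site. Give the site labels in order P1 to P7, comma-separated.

P1 → Z-12 (d²=92323634.00)
P2 → Z-2 (d²=45085940.00)
P3 → Z-2 (d²=29976290.00)
P4 → Z-2 (d²=9604913.00)
P5 → Z-10 (d²=126335101.00)
P6 → Z-14 (d²=4462925.00)
P7 → Z-14 (d²=4500445.00)

Z-12, Z-2, Z-2, Z-2, Z-10, Z-14, Z-14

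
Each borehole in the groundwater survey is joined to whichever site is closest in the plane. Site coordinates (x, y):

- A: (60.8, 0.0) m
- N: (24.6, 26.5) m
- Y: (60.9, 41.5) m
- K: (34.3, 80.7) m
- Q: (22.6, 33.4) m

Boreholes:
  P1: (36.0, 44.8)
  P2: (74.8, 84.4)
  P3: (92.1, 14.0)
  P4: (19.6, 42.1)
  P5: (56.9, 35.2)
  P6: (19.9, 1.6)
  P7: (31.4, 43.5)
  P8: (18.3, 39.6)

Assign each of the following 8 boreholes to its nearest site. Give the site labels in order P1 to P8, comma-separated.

P1 → Q (d²=309.52)
P2 → K (d²=1653.94)
P3 → A (d²=1175.69)
P4 → Q (d²=84.69)
P5 → Y (d²=55.69)
P6 → N (d²=642.10)
P7 → Q (d²=179.45)
P8 → Q (d²=56.93)

Q, K, A, Q, Y, N, Q, Q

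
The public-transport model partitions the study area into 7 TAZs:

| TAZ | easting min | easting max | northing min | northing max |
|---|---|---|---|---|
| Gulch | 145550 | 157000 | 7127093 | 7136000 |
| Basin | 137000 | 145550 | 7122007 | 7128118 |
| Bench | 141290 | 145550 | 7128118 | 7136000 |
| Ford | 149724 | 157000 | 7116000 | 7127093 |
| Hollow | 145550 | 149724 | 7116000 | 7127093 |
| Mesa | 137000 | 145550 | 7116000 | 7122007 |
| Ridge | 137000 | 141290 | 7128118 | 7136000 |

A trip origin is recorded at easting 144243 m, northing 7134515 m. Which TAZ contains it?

Bench

The point has easting = 144243 and northing = 7134515.
Only Bench satisfies 141290 ≤ easting ≤ 145550 and 7128118 ≤ northing ≤ 7136000.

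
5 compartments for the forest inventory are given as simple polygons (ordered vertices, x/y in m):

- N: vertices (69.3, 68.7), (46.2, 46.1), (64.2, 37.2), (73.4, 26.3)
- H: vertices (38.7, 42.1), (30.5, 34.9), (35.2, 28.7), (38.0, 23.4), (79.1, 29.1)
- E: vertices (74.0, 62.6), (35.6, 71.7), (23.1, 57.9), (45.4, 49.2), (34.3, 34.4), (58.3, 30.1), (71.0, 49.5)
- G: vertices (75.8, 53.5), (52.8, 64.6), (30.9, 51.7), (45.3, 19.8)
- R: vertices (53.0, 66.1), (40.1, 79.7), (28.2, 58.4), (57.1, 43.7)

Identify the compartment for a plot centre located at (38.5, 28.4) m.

H

Cast a ray rightward from (38.5, 28.4). For each polygon, the edges (by vertex number in listed order) whose endpoints lie on opposite sides of y = 28.4, where each meets that height, and whether that is right or left of the point:
N: 3–4 at x≈71.63 (right), 4–1 at x≈73.20 (right) → 2 crossings.
H: 3–4 at x≈35.36 (left), 4–5 at x≈74.05 (right) → 1 crossing.
E: no edge straddles that height → 0 crossings.
G: 3–4 at x≈41.42 (right), 4–1 at x≈53.08 (right) → 2 crossings.
R: no edge straddles that height → 0 crossings.
Only H has an odd count, so the point is inside H.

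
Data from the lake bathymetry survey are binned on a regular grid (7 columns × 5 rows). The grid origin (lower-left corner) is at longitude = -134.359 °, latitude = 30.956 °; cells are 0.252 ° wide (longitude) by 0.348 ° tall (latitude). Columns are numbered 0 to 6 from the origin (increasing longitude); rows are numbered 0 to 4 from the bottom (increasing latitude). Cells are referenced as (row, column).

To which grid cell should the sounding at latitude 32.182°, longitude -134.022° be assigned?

(3, 1)

Column index: ⌊(-134.022 − -134.359) / 0.252⌋ = ⌊1.337⌋ = 1
Row offset from origin: ⌊(32.182 − 30.956) / 0.348⌋ = ⌊3.523⌋ = 3 → row 3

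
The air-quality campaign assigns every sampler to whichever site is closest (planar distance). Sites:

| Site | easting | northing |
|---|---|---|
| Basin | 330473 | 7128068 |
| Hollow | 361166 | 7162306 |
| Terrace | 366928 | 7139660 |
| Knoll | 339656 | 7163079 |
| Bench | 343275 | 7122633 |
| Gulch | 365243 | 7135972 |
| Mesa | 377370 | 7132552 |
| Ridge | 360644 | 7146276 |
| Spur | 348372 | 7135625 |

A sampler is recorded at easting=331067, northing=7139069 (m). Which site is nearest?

Basin

Squared distances to each site:
Basin: 121374837.000; Hollow: 1445907970.000; Terrace: 1286360602.000; Knoll: 650251021.000; Bench: 419177360.000; Gulch: 1177590385.000; Mesa: 2186439098.000; Ridge: 926739778.000; Spur: 311324161.000.
Minimum at Basin.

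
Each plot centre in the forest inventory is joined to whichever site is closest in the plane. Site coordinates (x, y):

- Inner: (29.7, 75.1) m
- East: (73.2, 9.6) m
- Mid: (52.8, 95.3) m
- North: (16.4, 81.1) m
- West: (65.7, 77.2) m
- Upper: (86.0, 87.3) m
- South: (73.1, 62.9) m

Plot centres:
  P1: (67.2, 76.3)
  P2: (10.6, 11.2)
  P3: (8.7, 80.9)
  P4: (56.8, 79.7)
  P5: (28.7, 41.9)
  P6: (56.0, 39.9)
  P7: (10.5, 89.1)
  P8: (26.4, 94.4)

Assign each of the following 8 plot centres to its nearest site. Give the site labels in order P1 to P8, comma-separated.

West, East, North, West, Inner, South, North, North

P1 → West (d²=3.06)
P2 → East (d²=3921.32)
P3 → North (d²=59.33)
P4 → West (d²=85.46)
P5 → Inner (d²=1103.24)
P6 → South (d²=821.41)
P7 → North (d²=98.81)
P8 → North (d²=276.89)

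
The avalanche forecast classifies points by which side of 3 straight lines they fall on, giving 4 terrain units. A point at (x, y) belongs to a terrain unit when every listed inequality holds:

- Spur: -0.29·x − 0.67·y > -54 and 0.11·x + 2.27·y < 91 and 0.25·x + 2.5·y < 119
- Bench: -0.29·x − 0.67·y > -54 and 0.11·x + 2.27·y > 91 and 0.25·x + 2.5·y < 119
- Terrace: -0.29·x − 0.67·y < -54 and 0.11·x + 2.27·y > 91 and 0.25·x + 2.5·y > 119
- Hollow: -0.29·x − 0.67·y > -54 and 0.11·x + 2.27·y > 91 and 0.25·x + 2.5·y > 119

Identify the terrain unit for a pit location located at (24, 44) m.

Bench

-0.29·24 − 0.67·44 = -36.440, which is > -54
0.11·24 + 2.27·44 = 102.520, which is > 91
0.25·24 + 2.5·44 = 116.000, which is < 119
This sign pattern matches Bench.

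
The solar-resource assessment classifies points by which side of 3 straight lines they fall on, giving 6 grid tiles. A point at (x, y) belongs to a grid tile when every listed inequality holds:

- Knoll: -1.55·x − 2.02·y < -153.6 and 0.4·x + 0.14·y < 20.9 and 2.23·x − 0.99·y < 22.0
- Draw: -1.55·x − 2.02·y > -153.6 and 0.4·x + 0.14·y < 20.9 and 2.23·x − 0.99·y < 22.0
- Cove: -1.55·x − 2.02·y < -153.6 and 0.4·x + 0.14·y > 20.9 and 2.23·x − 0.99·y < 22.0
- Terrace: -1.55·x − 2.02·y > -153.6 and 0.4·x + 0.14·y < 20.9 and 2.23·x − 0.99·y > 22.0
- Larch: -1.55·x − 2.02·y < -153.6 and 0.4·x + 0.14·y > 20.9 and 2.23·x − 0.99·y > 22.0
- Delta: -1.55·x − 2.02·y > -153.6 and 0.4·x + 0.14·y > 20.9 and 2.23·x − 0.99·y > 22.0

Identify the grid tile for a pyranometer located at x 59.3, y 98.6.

Larch

-1.55·59.3 − 2.02·98.6 = -291.087, which is < -153.6
0.4·59.3 + 0.14·98.6 = 37.524, which is > 20.9
2.23·59.3 − 0.99·98.6 = 34.625, which is > 22.0
This sign pattern matches Larch.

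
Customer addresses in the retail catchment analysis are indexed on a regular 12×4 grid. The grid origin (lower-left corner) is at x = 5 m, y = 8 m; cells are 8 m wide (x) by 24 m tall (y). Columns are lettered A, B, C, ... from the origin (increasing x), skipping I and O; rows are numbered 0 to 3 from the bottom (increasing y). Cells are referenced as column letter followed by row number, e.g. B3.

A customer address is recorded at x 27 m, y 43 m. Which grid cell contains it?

Column index: ⌊(27 − 5) / 8⌋ = ⌊2.750⌋ = 2 → column C
Row offset from origin: ⌊(43 − 8) / 24⌋ = ⌊1.458⌋ = 1 → row 1

C1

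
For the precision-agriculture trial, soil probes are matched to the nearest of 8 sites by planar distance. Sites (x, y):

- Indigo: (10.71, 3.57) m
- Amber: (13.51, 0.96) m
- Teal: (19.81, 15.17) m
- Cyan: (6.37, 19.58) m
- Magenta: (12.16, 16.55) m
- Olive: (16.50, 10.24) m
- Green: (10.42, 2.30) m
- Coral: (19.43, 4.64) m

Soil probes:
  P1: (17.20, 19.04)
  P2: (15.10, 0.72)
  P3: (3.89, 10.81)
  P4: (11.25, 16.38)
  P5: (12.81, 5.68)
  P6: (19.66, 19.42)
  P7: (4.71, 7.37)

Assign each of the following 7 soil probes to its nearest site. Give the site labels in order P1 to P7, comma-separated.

P1 → Teal (d²=21.79)
P2 → Amber (d²=2.59)
P3 → Cyan (d²=83.06)
P4 → Magenta (d²=0.86)
P5 → Indigo (d²=8.86)
P6 → Teal (d²=18.09)
P7 → Indigo (d²=50.44)

Teal, Amber, Cyan, Magenta, Indigo, Teal, Indigo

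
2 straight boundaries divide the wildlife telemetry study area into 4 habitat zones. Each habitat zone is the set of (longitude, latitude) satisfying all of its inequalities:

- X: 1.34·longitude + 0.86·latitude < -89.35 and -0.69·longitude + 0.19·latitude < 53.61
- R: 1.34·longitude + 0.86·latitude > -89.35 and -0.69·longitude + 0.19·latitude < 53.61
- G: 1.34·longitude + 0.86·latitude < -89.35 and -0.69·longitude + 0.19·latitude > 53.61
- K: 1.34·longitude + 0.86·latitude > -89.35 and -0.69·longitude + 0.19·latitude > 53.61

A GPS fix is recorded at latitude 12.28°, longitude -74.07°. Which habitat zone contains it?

1.34·-74.07 + 0.86·12.28 = -88.693, which is > -89.35
-0.69·-74.07 + 0.19·12.28 = 53.441, which is < 53.61
This sign pattern matches R.

R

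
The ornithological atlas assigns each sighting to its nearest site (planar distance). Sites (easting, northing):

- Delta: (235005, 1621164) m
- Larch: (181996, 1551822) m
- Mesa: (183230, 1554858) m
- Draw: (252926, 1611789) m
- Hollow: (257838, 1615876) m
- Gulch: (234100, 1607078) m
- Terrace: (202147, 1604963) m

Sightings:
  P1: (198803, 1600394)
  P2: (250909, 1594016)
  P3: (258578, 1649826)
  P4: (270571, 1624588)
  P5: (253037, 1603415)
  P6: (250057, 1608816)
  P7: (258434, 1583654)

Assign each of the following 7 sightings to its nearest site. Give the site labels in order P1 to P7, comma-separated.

Terrace, Draw, Hollow, Hollow, Draw, Draw, Draw

P1 → Terrace (d²=32058097.00)
P2 → Draw (d²=319947818.00)
P3 → Hollow (d²=1153150100.00)
P4 → Hollow (d²=238028233.00)
P5 → Draw (d²=70136197.00)
P6 → Draw (d²=17069890.00)
P7 → Draw (d²=821916289.00)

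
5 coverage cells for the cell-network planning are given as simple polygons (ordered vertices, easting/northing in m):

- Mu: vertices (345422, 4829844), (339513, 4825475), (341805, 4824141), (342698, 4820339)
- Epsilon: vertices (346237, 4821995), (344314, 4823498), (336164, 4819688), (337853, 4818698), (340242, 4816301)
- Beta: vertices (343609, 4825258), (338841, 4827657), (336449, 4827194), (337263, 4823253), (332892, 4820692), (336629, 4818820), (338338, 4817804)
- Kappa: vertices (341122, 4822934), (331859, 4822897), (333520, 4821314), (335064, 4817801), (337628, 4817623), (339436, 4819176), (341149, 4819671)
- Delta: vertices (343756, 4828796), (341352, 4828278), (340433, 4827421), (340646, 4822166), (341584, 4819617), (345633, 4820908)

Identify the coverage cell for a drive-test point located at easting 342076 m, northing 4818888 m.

Cast a ray rightward from (342076, 4818888). For each polygon, the edges (by vertex number in listed order) whose endpoints lie on opposite sides of northing = 4818888, where each meets that height, and whether that is right or left of the point:
Mu: no edge straddles that height → 0 crossings.
Epsilon: 3–4 at easting≈337528.8 (left), 5–1 at easting≈342965.8 (right) → 1 crossing.
Beta: 5–6 at easting≈336493.3 (left), 7–1 at easting≈339104.5 (left) → 0 crossings.
Kappa: 3–4 at easting≈334586.3 (left), 5–6 at easting≈339100.7 (left) → 0 crossings.
Delta: no edge straddles that height → 0 crossings.
Only Epsilon has an odd count, so the point is inside Epsilon.

Epsilon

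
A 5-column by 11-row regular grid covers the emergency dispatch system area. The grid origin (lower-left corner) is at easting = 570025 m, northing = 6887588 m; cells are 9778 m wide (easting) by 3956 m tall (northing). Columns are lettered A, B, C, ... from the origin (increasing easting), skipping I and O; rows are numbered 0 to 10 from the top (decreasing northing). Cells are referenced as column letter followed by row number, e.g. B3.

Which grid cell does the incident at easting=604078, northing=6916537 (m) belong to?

Column index: ⌊(604078 − 570025) / 9778⌋ = ⌊3.483⌋ = 3 → column D
Row offset from origin: ⌊(6916537 − 6887588) / 3956⌋ = ⌊7.318⌋ = 7 → row 3 (counted from top)

D3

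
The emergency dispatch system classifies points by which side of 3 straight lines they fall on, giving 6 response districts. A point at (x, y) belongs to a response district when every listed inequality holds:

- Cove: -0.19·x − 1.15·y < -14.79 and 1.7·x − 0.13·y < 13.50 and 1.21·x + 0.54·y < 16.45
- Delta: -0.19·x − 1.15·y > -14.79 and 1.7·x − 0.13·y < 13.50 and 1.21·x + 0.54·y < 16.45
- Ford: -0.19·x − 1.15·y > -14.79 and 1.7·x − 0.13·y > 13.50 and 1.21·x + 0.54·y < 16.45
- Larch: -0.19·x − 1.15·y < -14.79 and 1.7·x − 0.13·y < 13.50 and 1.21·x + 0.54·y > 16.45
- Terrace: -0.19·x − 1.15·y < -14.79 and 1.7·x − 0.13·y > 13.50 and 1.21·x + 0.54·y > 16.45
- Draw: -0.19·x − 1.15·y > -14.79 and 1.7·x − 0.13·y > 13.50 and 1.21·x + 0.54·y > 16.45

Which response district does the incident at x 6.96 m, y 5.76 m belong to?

Delta

-0.19·6.96 − 1.15·5.76 = -7.946, which is > -14.79
1.7·6.96 − 0.13·5.76 = 11.083, which is < 13.50
1.21·6.96 + 0.54·5.76 = 11.532, which is < 16.45
This sign pattern matches Delta.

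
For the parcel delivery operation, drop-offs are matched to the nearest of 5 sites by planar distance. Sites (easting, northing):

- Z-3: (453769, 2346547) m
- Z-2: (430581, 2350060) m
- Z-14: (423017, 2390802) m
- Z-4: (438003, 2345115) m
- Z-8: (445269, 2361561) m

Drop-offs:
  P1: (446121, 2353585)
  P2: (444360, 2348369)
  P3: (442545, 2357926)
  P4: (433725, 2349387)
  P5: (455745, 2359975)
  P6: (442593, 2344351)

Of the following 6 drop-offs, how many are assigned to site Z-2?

1

P1 → Z-8
P2 → Z-4
P3 → Z-8
P4 → Z-2
P5 → Z-8
P6 → Z-4
1 of the 6 goes to Z-2.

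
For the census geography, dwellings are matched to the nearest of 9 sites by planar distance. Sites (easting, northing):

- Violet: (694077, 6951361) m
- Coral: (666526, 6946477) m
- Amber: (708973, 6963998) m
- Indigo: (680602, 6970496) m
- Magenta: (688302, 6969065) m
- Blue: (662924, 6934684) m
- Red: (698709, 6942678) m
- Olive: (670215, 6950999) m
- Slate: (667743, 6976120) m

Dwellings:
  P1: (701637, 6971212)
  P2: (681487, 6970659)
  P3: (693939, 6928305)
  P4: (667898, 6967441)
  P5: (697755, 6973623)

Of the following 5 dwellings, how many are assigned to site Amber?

1

P1 → Amber
P2 → Indigo
P3 → Red
P4 → Slate
P5 → Magenta
1 of the 5 goes to Amber.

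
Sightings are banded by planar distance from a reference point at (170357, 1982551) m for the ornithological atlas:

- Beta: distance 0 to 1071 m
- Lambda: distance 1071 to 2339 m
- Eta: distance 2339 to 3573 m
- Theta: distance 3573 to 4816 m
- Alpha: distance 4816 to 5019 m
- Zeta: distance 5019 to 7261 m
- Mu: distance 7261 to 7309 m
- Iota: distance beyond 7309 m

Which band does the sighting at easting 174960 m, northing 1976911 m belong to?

Distance = √((174960−170357)² + (1976911−1982551)²) = √(21187609.000 + 31809600.000) = 7279.918 m.
7261 ≤ 7279.918 < 7309 → Mu.

Mu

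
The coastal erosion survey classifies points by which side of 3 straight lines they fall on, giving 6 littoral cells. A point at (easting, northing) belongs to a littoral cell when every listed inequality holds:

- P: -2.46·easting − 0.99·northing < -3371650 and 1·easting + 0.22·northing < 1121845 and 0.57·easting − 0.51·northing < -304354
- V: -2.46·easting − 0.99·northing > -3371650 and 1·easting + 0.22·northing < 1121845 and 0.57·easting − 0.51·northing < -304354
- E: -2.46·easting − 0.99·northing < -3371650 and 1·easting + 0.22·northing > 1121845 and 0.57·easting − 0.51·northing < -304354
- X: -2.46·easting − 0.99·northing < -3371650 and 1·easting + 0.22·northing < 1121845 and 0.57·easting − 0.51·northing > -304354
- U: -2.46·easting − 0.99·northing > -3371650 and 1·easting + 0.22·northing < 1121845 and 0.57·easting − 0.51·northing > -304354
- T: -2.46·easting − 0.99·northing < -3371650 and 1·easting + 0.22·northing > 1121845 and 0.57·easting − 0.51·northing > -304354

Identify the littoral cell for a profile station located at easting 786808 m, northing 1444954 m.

-2.46·786808 − 0.99·1444954 = -3366052.140, which is > -3371650
1·786808 + 0.22·1444954 = 1104697.880, which is < 1121845
0.57·786808 − 0.51·1444954 = -288445.980, which is > -304354
This sign pattern matches U.

U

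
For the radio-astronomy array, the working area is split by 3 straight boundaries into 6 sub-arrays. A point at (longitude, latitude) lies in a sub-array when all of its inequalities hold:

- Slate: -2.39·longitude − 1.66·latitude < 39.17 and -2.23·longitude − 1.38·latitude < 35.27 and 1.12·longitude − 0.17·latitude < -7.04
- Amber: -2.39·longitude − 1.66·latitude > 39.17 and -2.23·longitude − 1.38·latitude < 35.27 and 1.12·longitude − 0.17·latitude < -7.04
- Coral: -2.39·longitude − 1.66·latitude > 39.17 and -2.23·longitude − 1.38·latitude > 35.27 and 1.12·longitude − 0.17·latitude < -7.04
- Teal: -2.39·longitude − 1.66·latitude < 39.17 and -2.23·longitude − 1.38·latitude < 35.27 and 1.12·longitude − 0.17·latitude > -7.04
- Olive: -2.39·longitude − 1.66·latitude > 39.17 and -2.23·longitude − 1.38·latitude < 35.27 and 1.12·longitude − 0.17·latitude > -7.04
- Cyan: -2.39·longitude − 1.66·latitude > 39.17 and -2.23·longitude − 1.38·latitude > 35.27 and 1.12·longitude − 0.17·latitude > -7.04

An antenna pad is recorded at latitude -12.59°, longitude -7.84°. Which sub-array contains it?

Olive

-2.39·-7.84 − 1.66·-12.59 = 39.637, which is > 39.17
-2.23·-7.84 − 1.38·-12.59 = 34.857, which is < 35.27
1.12·-7.84 − 0.17·-12.59 = -6.641, which is > -7.04
This sign pattern matches Olive.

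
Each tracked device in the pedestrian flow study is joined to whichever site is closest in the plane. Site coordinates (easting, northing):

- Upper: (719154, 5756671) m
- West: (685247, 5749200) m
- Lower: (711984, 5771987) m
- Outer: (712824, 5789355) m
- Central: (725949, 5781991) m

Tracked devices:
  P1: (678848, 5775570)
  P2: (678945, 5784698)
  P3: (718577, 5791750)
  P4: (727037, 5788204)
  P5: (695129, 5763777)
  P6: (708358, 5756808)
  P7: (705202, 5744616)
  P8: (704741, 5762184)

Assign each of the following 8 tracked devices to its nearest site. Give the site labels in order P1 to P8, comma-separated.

P1 → West (d²=736324101.00)
P2 → Outer (d²=1169474290.00)
P3 → Outer (d²=38833034.00)
P4 → Central (d²=39785113.00)
P5 → West (d²=310142853.00)
P6 → Upper (d²=116572385.00)
P7 → Upper (d²=339981329.00)
P8 → Lower (d²=148559858.00)

West, Outer, Outer, Central, West, Upper, Upper, Lower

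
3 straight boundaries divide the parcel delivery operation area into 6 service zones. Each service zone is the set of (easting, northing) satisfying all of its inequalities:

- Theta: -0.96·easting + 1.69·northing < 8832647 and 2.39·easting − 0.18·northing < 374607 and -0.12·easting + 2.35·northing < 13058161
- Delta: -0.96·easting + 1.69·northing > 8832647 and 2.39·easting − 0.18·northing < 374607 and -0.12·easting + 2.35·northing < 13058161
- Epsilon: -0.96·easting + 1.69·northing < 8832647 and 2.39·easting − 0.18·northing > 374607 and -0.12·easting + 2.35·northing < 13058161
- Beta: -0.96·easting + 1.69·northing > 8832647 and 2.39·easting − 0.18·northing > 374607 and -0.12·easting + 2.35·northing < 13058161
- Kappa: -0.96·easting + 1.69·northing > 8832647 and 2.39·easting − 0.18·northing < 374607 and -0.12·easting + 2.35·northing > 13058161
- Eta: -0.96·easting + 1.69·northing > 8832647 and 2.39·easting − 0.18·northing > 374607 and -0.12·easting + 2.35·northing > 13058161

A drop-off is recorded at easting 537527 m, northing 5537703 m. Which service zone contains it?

-0.96·537527 + 1.69·5537703 = 8842692.150, which is > 8832647
2.39·537527 − 0.18·5537703 = 287902.990, which is < 374607
-0.12·537527 + 2.35·5537703 = 12949098.810, which is < 13058161
This sign pattern matches Delta.

Delta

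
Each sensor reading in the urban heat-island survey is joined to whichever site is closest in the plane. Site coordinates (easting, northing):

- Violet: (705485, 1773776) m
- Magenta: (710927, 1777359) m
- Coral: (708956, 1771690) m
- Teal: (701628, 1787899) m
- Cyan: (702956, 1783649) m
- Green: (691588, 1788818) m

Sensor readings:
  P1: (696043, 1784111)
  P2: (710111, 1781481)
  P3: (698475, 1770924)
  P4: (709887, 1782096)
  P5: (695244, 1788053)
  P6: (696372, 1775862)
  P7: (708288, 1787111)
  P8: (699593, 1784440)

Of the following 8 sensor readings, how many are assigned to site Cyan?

2

P1 → Green
P2 → Magenta
P3 → Violet
P4 → Magenta
P5 → Green
P6 → Violet
P7 → Cyan
P8 → Cyan
2 of the 8 go to Cyan.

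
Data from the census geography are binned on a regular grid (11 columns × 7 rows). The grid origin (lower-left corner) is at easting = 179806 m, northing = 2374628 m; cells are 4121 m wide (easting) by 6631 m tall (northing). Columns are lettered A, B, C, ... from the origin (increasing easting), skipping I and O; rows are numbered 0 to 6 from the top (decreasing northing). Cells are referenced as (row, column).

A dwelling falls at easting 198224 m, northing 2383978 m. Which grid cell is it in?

Column index: ⌊(198224 − 179806) / 4121⌋ = ⌊4.469⌋ = 4 → column E
Row offset from origin: ⌊(2383978 − 2374628) / 6631⌋ = ⌊1.410⌋ = 1 → row 5 (counted from top)

(5, E)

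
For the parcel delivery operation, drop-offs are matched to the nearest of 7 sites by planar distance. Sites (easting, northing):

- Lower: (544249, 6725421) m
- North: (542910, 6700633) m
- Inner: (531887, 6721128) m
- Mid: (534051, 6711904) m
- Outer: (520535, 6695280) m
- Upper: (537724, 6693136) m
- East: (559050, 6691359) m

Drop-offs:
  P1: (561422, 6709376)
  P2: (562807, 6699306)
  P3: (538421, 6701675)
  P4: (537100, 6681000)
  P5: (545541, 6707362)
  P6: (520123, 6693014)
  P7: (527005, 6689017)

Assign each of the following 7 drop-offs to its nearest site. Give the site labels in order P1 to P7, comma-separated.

East, East, North, Upper, North, Outer, Outer

P1 → East (d²=330238673.00)
P2 → East (d²=77269858.00)
P3 → North (d²=21236885.00)
P4 → Upper (d²=147671872.00)
P5 → North (d²=52201602.00)
P6 → Outer (d²=5304500.00)
P7 → Outer (d²=81086069.00)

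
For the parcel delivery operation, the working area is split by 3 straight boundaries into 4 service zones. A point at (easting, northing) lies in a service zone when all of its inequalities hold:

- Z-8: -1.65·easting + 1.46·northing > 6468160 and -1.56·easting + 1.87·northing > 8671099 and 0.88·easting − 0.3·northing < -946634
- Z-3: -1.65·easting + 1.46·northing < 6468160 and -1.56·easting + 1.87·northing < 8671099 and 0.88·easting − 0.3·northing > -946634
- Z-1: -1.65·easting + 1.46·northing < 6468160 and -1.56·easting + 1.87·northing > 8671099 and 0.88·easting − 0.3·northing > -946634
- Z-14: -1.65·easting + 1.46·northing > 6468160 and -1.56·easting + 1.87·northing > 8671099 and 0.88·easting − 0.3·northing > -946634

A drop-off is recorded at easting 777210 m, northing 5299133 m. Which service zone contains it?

-1.65·777210 + 1.46·5299133 = 6454337.680, which is < 6468160
-1.56·777210 + 1.87·5299133 = 8696931.110, which is > 8671099
0.88·777210 − 0.3·5299133 = -905795.100, which is > -946634
This sign pattern matches Z-1.

Z-1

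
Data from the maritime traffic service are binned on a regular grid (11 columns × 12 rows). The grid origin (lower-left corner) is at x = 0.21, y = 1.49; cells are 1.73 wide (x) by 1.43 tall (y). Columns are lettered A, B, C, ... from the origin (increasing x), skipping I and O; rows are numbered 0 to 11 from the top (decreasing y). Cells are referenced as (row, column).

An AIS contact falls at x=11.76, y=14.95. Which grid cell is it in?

(2, G)

Column index: ⌊(11.76 − 0.21) / 1.73⌋ = ⌊6.676⌋ = 6 → column G
Row offset from origin: ⌊(14.95 − 1.49) / 1.43⌋ = ⌊9.413⌋ = 9 → row 2 (counted from top)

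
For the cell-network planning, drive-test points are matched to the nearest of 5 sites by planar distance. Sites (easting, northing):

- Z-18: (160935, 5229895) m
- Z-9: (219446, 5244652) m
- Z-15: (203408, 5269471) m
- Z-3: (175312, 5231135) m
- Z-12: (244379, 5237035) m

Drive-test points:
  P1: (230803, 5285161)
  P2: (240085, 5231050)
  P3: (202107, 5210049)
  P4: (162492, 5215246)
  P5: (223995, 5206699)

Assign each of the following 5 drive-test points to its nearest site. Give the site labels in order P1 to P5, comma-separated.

P1 → Z-15 (d²=996662125.00)
P2 → Z-12 (d²=54258661.00)
P3 → Z-3 (d²=1162591421.00)
P4 → Z-18 (d²=217017450.00)
P5 → Z-12 (d²=1335780352.00)

Z-15, Z-12, Z-3, Z-18, Z-12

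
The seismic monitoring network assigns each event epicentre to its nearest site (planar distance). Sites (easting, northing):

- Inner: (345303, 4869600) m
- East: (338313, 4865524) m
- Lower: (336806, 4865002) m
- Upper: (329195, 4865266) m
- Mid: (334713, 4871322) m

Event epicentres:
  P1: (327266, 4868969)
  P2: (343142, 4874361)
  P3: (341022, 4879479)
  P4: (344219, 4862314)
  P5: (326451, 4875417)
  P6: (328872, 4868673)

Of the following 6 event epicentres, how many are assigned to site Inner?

P1 → Upper
P2 → Inner
P3 → Mid
P4 → East
P5 → Mid
P6 → Upper
1 of the 6 goes to Inner.

1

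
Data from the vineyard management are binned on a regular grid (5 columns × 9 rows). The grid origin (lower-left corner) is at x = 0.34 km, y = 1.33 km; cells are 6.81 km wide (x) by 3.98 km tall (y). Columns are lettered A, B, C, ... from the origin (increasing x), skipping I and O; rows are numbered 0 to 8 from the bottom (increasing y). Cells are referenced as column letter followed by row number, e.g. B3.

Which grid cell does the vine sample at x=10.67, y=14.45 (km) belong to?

B3

Column index: ⌊(10.67 − 0.34) / 6.81⌋ = ⌊1.517⌋ = 1 → column B
Row offset from origin: ⌊(14.45 − 1.33) / 3.98⌋ = ⌊3.296⌋ = 3 → row 3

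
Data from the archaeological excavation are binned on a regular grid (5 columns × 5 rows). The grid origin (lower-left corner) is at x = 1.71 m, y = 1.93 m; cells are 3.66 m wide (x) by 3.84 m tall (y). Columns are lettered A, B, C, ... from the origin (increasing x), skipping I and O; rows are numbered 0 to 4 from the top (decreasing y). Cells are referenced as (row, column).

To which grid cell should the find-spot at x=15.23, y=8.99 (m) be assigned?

(3, D)

Column index: ⌊(15.23 − 1.71) / 3.66⌋ = ⌊3.694⌋ = 3 → column D
Row offset from origin: ⌊(8.99 − 1.93) / 3.84⌋ = ⌊1.839⌋ = 1 → row 3 (counted from top)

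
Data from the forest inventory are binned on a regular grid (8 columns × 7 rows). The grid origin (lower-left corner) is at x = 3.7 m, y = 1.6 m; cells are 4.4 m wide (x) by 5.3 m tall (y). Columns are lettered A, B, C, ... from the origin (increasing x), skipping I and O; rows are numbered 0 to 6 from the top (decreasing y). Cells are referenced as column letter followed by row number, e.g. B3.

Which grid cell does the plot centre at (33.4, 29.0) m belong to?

G1

Column index: ⌊(33.4 − 3.7) / 4.4⌋ = ⌊6.750⌋ = 6 → column G
Row offset from origin: ⌊(29.0 − 1.6) / 5.3⌋ = ⌊5.170⌋ = 5 → row 1 (counted from top)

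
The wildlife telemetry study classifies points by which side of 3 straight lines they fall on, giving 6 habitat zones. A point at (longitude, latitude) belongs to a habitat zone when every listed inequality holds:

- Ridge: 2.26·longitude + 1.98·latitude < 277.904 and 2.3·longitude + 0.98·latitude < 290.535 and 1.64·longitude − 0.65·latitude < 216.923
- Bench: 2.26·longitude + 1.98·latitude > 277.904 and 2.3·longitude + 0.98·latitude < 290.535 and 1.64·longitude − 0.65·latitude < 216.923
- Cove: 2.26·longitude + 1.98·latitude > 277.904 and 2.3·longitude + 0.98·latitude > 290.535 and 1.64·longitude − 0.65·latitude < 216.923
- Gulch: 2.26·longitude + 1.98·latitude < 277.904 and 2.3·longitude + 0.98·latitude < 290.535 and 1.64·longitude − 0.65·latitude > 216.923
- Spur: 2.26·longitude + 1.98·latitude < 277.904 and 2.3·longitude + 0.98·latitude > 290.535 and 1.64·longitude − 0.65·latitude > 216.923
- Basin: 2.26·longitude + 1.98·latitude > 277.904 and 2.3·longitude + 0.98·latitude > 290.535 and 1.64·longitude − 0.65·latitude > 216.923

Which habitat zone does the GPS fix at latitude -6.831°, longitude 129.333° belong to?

Cove

2.26·129.333 + 1.98·-6.831 = 278.767, which is > 277.904
2.3·129.333 + 0.98·-6.831 = 290.772, which is > 290.535
1.64·129.333 − 0.65·-6.831 = 216.546, which is < 216.923
This sign pattern matches Cove.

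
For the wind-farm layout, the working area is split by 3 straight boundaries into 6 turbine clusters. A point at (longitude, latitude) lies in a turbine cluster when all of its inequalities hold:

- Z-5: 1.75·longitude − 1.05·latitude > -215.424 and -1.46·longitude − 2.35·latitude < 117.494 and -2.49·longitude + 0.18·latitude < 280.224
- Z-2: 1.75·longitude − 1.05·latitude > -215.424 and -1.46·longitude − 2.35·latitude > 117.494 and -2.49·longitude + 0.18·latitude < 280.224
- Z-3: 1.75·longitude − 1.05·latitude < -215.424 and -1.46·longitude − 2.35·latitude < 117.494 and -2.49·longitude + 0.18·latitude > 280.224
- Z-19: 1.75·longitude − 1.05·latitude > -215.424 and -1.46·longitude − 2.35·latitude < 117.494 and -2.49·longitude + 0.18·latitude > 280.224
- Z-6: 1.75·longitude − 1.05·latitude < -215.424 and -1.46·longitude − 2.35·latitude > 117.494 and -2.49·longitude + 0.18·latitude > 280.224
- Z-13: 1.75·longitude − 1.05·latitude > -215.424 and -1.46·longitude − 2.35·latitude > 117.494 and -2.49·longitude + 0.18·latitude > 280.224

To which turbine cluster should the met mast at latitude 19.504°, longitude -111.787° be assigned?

Z-3

1.75·-111.787 − 1.05·19.504 = -216.106, which is < -215.424
-1.46·-111.787 − 2.35·19.504 = 117.375, which is < 117.494
-2.49·-111.787 + 0.18·19.504 = 281.860, which is > 280.224
This sign pattern matches Z-3.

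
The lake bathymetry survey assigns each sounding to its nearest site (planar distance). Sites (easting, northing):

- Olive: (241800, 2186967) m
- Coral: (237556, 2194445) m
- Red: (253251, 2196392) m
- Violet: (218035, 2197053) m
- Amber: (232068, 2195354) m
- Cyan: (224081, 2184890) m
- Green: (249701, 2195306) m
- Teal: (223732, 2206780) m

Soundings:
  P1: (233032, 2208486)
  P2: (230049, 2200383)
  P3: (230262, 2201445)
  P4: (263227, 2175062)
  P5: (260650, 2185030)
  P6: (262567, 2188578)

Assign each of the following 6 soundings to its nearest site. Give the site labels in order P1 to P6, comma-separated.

Teal, Amber, Amber, Red, Red, Red

P1 → Teal (d²=89400436.00)
P2 → Amber (d²=29367202.00)
P3 → Amber (d²=40361917.00)
P4 → Red (d²=554489476.00)
P5 → Red (d²=183840245.00)
P6 → Red (d²=147846452.00)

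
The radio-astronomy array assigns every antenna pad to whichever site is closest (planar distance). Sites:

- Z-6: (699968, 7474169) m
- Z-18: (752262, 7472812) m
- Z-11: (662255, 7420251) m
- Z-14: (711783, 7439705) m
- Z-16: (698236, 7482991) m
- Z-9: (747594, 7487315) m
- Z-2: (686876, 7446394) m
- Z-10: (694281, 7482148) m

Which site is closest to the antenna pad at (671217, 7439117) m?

Z-2

Squared distances to each site:
Z-6: 2055262705.000; Z-18: 7703645050.000; Z-11: 436243400.000; Z-14: 1645946100.000; Z-16: 2654954237.000; Z-9: 8156493333.000; Z-2: 298159010.000; Z-10: 2383615057.000.
Minimum at Z-2.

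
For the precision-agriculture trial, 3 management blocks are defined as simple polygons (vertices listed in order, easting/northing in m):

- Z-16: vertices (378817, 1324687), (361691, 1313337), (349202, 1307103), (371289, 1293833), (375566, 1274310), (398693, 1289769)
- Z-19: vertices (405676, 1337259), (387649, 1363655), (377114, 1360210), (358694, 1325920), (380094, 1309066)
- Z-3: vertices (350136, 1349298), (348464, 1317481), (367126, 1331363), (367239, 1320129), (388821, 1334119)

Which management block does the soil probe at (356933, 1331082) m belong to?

Cast a ray rightward from (356933, 1331082). For each polygon, the edges (by vertex number in listed order) whose endpoints lie on opposite sides of northing = 1331082, where each meets that height, and whether that is right or left of the point:
Z-16: no edge straddles that height → 0 crossings.
Z-19: 3–4 at easting≈361466.9 (right), 5–1 at easting≈400071.1 (right) → 2 crossings.
Z-3: 1–2 at easting≈349178.7 (left), 2–3 at easting≈366748.2 (right), 3–4 at easting≈367128.8 (right), 4–5 at easting≈384135.9 (right) → 3 crossings.
Only Z-3 has an odd count, so the point is inside Z-3.

Z-3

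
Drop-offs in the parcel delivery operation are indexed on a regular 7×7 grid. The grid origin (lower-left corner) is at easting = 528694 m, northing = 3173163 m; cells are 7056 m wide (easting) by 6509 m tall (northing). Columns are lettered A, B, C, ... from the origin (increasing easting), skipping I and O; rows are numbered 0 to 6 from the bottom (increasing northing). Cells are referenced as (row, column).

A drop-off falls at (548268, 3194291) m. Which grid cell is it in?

Column index: ⌊(548268 − 528694) / 7056⌋ = ⌊2.774⌋ = 2 → column C
Row offset from origin: ⌊(3194291 − 3173163) / 6509⌋ = ⌊3.246⌋ = 3 → row 3

(3, C)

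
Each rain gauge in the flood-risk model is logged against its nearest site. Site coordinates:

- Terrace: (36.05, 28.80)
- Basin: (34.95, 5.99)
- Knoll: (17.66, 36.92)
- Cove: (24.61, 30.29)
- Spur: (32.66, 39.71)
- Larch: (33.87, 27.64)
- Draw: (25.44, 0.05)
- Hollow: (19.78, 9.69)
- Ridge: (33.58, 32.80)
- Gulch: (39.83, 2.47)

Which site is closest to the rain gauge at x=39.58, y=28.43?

Squared distances to each site:
Terrace: 12.598; Basin: 524.990; Knoll: 552.567; Cove: 227.560; Spur: 175.125; Larch: 33.228; Draw: 1005.364; Hollow: 743.228; Ridge: 55.097; Gulch: 673.984.
Minimum at Terrace.

Terrace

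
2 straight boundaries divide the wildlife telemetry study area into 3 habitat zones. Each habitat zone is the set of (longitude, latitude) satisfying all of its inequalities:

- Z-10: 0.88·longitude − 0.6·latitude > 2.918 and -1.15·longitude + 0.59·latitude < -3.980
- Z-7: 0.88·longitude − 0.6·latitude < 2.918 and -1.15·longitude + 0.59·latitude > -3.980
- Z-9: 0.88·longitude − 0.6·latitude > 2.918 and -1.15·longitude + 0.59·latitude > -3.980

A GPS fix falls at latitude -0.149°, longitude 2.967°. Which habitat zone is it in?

0.88·2.967 − 0.6·-0.149 = 2.700, which is < 2.918
-1.15·2.967 + 0.59·-0.149 = -3.500, which is > -3.980
This sign pattern matches Z-7.

Z-7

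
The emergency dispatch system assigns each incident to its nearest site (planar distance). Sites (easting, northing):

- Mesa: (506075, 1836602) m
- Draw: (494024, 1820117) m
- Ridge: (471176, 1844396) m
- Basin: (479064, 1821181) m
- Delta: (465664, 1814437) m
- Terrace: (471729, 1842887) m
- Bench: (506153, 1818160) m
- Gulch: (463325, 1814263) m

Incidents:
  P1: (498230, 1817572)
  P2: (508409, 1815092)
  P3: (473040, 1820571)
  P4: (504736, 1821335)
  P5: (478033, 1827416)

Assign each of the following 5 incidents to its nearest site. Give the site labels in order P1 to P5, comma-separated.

P1 → Draw (d²=24167461.00)
P2 → Bench (d²=14502160.00)
P3 → Basin (d²=36660676.00)
P4 → Bench (d²=12088514.00)
P5 → Basin (d²=39938186.00)

Draw, Bench, Basin, Bench, Basin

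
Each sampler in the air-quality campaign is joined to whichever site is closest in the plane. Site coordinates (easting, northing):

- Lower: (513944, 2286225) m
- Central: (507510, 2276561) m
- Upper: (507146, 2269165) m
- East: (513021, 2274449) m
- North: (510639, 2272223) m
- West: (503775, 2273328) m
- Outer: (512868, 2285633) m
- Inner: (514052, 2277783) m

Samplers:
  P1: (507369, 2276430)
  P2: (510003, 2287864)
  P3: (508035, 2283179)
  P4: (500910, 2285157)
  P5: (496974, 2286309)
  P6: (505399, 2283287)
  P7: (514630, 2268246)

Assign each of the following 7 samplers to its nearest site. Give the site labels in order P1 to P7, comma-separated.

Central, Outer, Outer, Central, Central, Central, North

P1 → Central (d²=37042.00)
P2 → Outer (d²=13185586.00)
P3 → Outer (d²=29380005.00)
P4 → Central (d²=117451216.00)
P5 → Central (d²=206030800.00)
P6 → Central (d²=49695397.00)
P7 → North (d²=31744610.00)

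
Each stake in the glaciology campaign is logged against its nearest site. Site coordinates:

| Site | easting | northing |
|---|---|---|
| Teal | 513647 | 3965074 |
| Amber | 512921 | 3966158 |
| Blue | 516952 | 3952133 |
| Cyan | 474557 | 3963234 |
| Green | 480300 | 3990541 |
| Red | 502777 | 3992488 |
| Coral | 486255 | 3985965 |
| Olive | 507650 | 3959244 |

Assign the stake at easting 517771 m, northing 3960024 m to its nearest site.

Squared distances to each site:
Teal: 42509876.000; Amber: 61148456.000; Blue: 62938642.000; Cyan: 1877753896.000; Green: 2335363130.000; Red: 1278731332.000; Coral: 1666193737.000; Olive: 103043041.000.
Minimum at Teal.

Teal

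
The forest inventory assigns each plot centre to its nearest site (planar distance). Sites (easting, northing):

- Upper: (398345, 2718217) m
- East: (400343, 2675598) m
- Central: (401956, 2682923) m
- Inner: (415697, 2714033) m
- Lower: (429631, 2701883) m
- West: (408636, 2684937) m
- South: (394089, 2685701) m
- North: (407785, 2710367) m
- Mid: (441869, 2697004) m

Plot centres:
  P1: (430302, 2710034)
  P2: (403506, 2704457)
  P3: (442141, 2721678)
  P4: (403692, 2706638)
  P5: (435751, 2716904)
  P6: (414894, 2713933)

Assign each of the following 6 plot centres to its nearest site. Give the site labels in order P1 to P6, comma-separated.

Lower, North, Lower, North, Lower, Inner

P1 → Lower (d²=66889042.00)
P2 → North (d²=53237941.00)
P3 → Lower (d²=548342125.00)
P4 → North (d²=30658090.00)
P5 → Lower (d²=263084841.00)
P6 → Inner (d²=654809.00)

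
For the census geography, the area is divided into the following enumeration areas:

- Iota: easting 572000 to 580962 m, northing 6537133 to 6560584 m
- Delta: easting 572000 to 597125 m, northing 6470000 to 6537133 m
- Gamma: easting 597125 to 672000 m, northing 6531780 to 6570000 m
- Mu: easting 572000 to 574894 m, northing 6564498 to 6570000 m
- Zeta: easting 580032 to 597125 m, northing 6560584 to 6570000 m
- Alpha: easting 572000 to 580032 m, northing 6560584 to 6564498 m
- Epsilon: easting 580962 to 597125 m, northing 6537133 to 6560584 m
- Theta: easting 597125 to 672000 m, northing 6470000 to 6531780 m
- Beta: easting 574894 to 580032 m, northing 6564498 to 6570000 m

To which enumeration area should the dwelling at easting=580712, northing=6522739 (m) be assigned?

Delta

The point has easting = 580712 and northing = 6522739.
Only Delta satisfies 572000 ≤ easting ≤ 597125 and 6470000 ≤ northing ≤ 6537133.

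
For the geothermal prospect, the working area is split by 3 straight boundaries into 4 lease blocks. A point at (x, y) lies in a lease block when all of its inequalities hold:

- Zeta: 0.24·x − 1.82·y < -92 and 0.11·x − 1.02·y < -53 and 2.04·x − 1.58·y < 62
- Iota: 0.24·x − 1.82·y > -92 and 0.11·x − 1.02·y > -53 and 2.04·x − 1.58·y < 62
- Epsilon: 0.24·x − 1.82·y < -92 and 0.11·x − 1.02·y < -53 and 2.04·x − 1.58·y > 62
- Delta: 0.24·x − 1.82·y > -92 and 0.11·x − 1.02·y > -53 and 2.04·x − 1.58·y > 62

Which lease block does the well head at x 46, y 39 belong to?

0.24·46 − 1.82·39 = -59.940, which is > -92
0.11·46 − 1.02·39 = -34.720, which is > -53
2.04·46 − 1.58·39 = 32.220, which is < 62
This sign pattern matches Iota.

Iota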